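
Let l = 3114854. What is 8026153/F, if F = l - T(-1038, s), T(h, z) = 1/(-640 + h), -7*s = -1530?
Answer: 13467884734/5226725013 ≈ 2.5767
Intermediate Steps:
s = 1530/7 (s = -1/7*(-1530) = 1530/7 ≈ 218.57)
F = 5226725013/1678 (F = 3114854 - 1/(-640 - 1038) = 3114854 - 1/(-1678) = 3114854 - 1*(-1/1678) = 3114854 + 1/1678 = 5226725013/1678 ≈ 3.1149e+6)
8026153/F = 8026153/(5226725013/1678) = 8026153*(1678/5226725013) = 13467884734/5226725013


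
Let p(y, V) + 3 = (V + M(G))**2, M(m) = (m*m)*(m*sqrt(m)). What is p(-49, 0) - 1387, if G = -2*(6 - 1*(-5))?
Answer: -2494359278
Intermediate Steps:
G = -22 (G = -2*(6 + 5) = -2*11 = -22)
M(m) = m**(7/2) (M(m) = m**2*m**(3/2) = m**(7/2))
p(y, V) = -3 + (V - 10648*I*sqrt(22))**2 (p(y, V) = -3 + (V + (-22)**(7/2))**2 = -3 + (V - 10648*I*sqrt(22))**2)
p(-49, 0) - 1387 = (-3 + (0 - 10648*I*sqrt(22))**2) - 1387 = (-3 + (-10648*I*sqrt(22))**2) - 1387 = (-3 - 2494357888) - 1387 = -2494357891 - 1387 = -2494359278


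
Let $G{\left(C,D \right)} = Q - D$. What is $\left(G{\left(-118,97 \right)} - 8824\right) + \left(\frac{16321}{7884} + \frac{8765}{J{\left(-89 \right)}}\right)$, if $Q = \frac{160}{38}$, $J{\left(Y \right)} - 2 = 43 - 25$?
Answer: $- \frac{317435300}{37449} \approx -8476.5$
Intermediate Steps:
$J{\left(Y \right)} = 20$ ($J{\left(Y \right)} = 2 + \left(43 - 25\right) = 2 + 18 = 20$)
$Q = \frac{80}{19}$ ($Q = 160 \cdot \frac{1}{38} = \frac{80}{19} \approx 4.2105$)
$G{\left(C,D \right)} = \frac{80}{19} - D$
$\left(G{\left(-118,97 \right)} - 8824\right) + \left(\frac{16321}{7884} + \frac{8765}{J{\left(-89 \right)}}\right) = \left(\left(\frac{80}{19} - 97\right) - 8824\right) + \left(\frac{16321}{7884} + \frac{8765}{20}\right) = \left(\left(\frac{80}{19} - 97\right) - 8824\right) + \left(16321 \cdot \frac{1}{7884} + 8765 \cdot \frac{1}{20}\right) = \left(- \frac{1763}{19} - 8824\right) + \left(\frac{16321}{7884} + \frac{1753}{4}\right) = - \frac{169419}{19} + \frac{867871}{1971} = - \frac{317435300}{37449}$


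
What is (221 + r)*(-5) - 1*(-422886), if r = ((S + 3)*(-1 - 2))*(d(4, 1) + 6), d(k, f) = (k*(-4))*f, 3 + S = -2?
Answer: 422081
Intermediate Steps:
S = -5 (S = -3 - 2 = -5)
d(k, f) = -4*f*k (d(k, f) = (-4*k)*f = -4*f*k)
r = -60 (r = ((-5 + 3)*(-1 - 2))*(-4*1*4 + 6) = (-2*(-3))*(-16 + 6) = 6*(-10) = -60)
(221 + r)*(-5) - 1*(-422886) = (221 - 60)*(-5) - 1*(-422886) = 161*(-5) + 422886 = -805 + 422886 = 422081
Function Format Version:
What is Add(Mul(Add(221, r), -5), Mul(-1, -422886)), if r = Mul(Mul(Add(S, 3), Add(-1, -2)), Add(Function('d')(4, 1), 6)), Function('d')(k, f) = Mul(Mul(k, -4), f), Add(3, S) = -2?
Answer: 422081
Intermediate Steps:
S = -5 (S = Add(-3, -2) = -5)
Function('d')(k, f) = Mul(-4, f, k) (Function('d')(k, f) = Mul(Mul(-4, k), f) = Mul(-4, f, k))
r = -60 (r = Mul(Mul(Add(-5, 3), Add(-1, -2)), Add(Mul(-4, 1, 4), 6)) = Mul(Mul(-2, -3), Add(-16, 6)) = Mul(6, -10) = -60)
Add(Mul(Add(221, r), -5), Mul(-1, -422886)) = Add(Mul(Add(221, -60), -5), Mul(-1, -422886)) = Add(Mul(161, -5), 422886) = Add(-805, 422886) = 422081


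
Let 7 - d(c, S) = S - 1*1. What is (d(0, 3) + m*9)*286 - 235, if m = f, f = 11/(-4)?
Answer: -11767/2 ≈ -5883.5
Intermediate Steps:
f = -11/4 (f = 11*(-¼) = -11/4 ≈ -2.7500)
m = -11/4 ≈ -2.7500
d(c, S) = 8 - S (d(c, S) = 7 - (S - 1*1) = 7 - (S - 1) = 7 - (-1 + S) = 7 + (1 - S) = 8 - S)
(d(0, 3) + m*9)*286 - 235 = ((8 - 1*3) - 11/4*9)*286 - 235 = ((8 - 3) - 99/4)*286 - 235 = (5 - 99/4)*286 - 235 = -79/4*286 - 235 = -11297/2 - 235 = -11767/2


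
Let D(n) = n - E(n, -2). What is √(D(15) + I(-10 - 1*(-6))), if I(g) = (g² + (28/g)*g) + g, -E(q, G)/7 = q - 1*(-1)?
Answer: √167 ≈ 12.923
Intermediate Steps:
E(q, G) = -7 - 7*q (E(q, G) = -7*(q - 1*(-1)) = -7*(q + 1) = -7*(1 + q) = -7 - 7*q)
I(g) = 28 + g + g² (I(g) = (g² + 28) + g = (28 + g²) + g = 28 + g + g²)
D(n) = 7 + 8*n (D(n) = n - (-7 - 7*n) = n + (7 + 7*n) = 7 + 8*n)
√(D(15) + I(-10 - 1*(-6))) = √((7 + 8*15) + (28 + (-10 - 1*(-6)) + (-10 - 1*(-6))²)) = √((7 + 120) + (28 + (-10 + 6) + (-10 + 6)²)) = √(127 + (28 - 4 + (-4)²)) = √(127 + (28 - 4 + 16)) = √(127 + 40) = √167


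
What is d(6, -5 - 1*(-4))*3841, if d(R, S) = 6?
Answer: 23046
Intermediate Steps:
d(6, -5 - 1*(-4))*3841 = 6*3841 = 23046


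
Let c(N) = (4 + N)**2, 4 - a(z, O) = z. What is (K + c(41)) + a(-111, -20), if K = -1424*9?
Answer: -10676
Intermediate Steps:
a(z, O) = 4 - z
K = -12816
(K + c(41)) + a(-111, -20) = (-12816 + (4 + 41)**2) + (4 - 1*(-111)) = (-12816 + 45**2) + (4 + 111) = (-12816 + 2025) + 115 = -10791 + 115 = -10676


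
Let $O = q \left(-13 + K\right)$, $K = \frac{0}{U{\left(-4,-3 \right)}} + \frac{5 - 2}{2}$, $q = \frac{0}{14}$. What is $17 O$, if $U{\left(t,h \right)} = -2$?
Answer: $0$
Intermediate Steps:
$q = 0$ ($q = 0 \cdot \frac{1}{14} = 0$)
$K = \frac{3}{2}$ ($K = \frac{0}{-2} + \frac{5 - 2}{2} = 0 \left(- \frac{1}{2}\right) + 3 \cdot \frac{1}{2} = 0 + \frac{3}{2} = \frac{3}{2} \approx 1.5$)
$O = 0$ ($O = 0 \left(-13 + \frac{3}{2}\right) = 0 \left(- \frac{23}{2}\right) = 0$)
$17 O = 17 \cdot 0 = 0$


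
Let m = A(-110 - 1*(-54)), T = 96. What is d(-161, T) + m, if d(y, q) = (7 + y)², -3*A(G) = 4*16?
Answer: 71084/3 ≈ 23695.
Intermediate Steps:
A(G) = -64/3 (A(G) = -4*16/3 = -⅓*64 = -64/3)
m = -64/3 ≈ -21.333
d(-161, T) + m = (7 - 161)² - 64/3 = (-154)² - 64/3 = 23716 - 64/3 = 71084/3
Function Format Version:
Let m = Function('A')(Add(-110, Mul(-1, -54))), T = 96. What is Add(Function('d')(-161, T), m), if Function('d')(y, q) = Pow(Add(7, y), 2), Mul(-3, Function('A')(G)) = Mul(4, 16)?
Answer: Rational(71084, 3) ≈ 23695.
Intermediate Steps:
Function('A')(G) = Rational(-64, 3) (Function('A')(G) = Mul(Rational(-1, 3), Mul(4, 16)) = Mul(Rational(-1, 3), 64) = Rational(-64, 3))
m = Rational(-64, 3) ≈ -21.333
Add(Function('d')(-161, T), m) = Add(Pow(Add(7, -161), 2), Rational(-64, 3)) = Add(Pow(-154, 2), Rational(-64, 3)) = Add(23716, Rational(-64, 3)) = Rational(71084, 3)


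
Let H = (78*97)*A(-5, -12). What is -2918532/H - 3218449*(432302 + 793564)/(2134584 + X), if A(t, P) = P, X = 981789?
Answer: -765385682894419/604576362 ≈ -1.2660e+6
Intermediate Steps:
H = -90792 (H = (78*97)*(-12) = 7566*(-12) = -90792)
-2918532/H - 3218449*(432302 + 793564)/(2134584 + X) = -2918532/(-90792) - 3218449*(432302 + 793564)/(2134584 + 981789) = -2918532*(-1/90792) - 3218449/(3116373/1225866) = 243211/7566 - 3218449/(3116373*(1/1225866)) = 243211/7566 - 3218449/1038791/408622 = 243211/7566 - 3218449*408622/1038791 = 243211/7566 - 101163774406/79907 = -765385682894419/604576362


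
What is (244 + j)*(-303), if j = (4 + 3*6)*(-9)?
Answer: -13938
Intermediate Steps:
j = -198 (j = (4 + 18)*(-9) = 22*(-9) = -198)
(244 + j)*(-303) = (244 - 198)*(-303) = 46*(-303) = -13938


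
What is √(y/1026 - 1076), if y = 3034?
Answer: I*√31376847/171 ≈ 32.757*I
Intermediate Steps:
√(y/1026 - 1076) = √(3034/1026 - 1076) = √(3034*(1/1026) - 1076) = √(1517/513 - 1076) = √(-550471/513) = I*√31376847/171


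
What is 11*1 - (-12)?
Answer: 23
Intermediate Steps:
11*1 - (-12) = 11 - 6*(-2) = 11 + 12 = 23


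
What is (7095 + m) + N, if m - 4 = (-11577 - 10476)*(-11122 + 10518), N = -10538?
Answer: 13316573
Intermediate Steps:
m = 13320016 (m = 4 + (-11577 - 10476)*(-11122 + 10518) = 4 - 22053*(-604) = 4 + 13320012 = 13320016)
(7095 + m) + N = (7095 + 13320016) - 10538 = 13327111 - 10538 = 13316573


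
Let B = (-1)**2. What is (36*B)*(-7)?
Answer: -252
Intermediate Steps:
B = 1
(36*B)*(-7) = (36*1)*(-7) = 36*(-7) = -252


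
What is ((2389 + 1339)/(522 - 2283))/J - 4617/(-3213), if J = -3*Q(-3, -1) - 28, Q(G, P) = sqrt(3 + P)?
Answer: 121544021/80261097 - 1864*sqrt(2)/224821 ≈ 1.5026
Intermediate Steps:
J = -28 - 3*sqrt(2) (J = -3*sqrt(3 - 1) - 28 = -3*sqrt(2) - 28 = -28 - 3*sqrt(2) ≈ -32.243)
((2389 + 1339)/(522 - 2283))/J - 4617/(-3213) = ((2389 + 1339)/(522 - 2283))/(-28 - 3*sqrt(2)) - 4617/(-3213) = (3728/(-1761))/(-28 - 3*sqrt(2)) - 4617*(-1/3213) = (3728*(-1/1761))/(-28 - 3*sqrt(2)) + 171/119 = -3728/(1761*(-28 - 3*sqrt(2))) + 171/119 = 171/119 - 3728/(1761*(-28 - 3*sqrt(2)))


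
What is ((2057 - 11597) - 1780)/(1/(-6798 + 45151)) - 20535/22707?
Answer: -3286126468085/7569 ≈ -4.3416e+8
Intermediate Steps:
((2057 - 11597) - 1780)/(1/(-6798 + 45151)) - 20535/22707 = (-9540 - 1780)/(1/38353) - 20535*1/22707 = -11320/1/38353 - 6845/7569 = -11320*38353 - 6845/7569 = -434155960 - 6845/7569 = -3286126468085/7569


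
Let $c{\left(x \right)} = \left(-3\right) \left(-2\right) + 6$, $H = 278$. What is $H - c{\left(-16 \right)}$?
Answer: $266$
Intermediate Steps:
$c{\left(x \right)} = 12$ ($c{\left(x \right)} = 6 + 6 = 12$)
$H - c{\left(-16 \right)} = 278 - 12 = 266$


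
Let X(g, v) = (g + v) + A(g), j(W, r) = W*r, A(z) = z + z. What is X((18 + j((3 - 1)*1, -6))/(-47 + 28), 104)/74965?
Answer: 178/129485 ≈ 0.0013747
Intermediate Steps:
A(z) = 2*z
X(g, v) = v + 3*g (X(g, v) = (g + v) + 2*g = v + 3*g)
X((18 + j((3 - 1)*1, -6))/(-47 + 28), 104)/74965 = (104 + 3*((18 + ((3 - 1)*1)*(-6))/(-47 + 28)))/74965 = (104 + 3*((18 + (2*1)*(-6))/(-19)))*(1/74965) = (104 + 3*((18 + 2*(-6))*(-1/19)))*(1/74965) = (104 + 3*((18 - 12)*(-1/19)))*(1/74965) = (104 + 3*(6*(-1/19)))*(1/74965) = (104 + 3*(-6/19))*(1/74965) = (104 - 18/19)*(1/74965) = (1958/19)*(1/74965) = 178/129485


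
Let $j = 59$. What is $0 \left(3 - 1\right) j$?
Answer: $0$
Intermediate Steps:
$0 \left(3 - 1\right) j = 0 \left(3 - 1\right) 59 = 0 \cdot 2 \cdot 59 = 0 \cdot 59 = 0$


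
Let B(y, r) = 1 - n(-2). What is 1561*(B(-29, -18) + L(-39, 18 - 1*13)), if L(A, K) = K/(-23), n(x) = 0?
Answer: 28098/23 ≈ 1221.7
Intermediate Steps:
B(y, r) = 1 (B(y, r) = 1 - 1*0 = 1 + 0 = 1)
L(A, K) = -K/23 (L(A, K) = K*(-1/23) = -K/23)
1561*(B(-29, -18) + L(-39, 18 - 1*13)) = 1561*(1 - (18 - 1*13)/23) = 1561*(1 - (18 - 13)/23) = 1561*(1 - 1/23*5) = 1561*(1 - 5/23) = 1561*(18/23) = 28098/23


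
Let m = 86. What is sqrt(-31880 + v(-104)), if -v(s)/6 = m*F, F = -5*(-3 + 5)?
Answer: 4*I*sqrt(1670) ≈ 163.46*I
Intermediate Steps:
F = -10 (F = -5*2 = -10)
v(s) = 5160 (v(s) = -516*(-10) = -6*(-860) = 5160)
sqrt(-31880 + v(-104)) = sqrt(-31880 + 5160) = sqrt(-26720) = 4*I*sqrt(1670)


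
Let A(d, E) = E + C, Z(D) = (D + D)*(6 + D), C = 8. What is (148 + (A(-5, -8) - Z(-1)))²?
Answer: 24964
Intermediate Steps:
Z(D) = 2*D*(6 + D) (Z(D) = (2*D)*(6 + D) = 2*D*(6 + D))
A(d, E) = 8 + E (A(d, E) = E + 8 = 8 + E)
(148 + (A(-5, -8) - Z(-1)))² = (148 + ((8 - 8) - 2*(-1)*(6 - 1)))² = (148 + (0 - 2*(-1)*5))² = (148 + (0 - 1*(-10)))² = (148 + (0 + 10))² = (148 + 10)² = 158² = 24964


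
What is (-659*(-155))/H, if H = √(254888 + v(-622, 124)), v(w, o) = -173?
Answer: 20429*√254715/50943 ≈ 202.39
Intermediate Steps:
H = √254715 (H = √(254888 - 173) = √254715 ≈ 504.69)
(-659*(-155))/H = (-659*(-155))/(√254715) = 102145*(√254715/254715) = 20429*√254715/50943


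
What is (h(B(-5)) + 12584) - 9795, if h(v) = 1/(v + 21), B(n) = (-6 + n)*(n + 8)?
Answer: 33467/12 ≈ 2788.9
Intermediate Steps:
B(n) = (-6 + n)*(8 + n)
h(v) = 1/(21 + v)
(h(B(-5)) + 12584) - 9795 = (1/(21 + (-48 + (-5)² + 2*(-5))) + 12584) - 9795 = (1/(21 + (-48 + 25 - 10)) + 12584) - 9795 = (1/(21 - 33) + 12584) - 9795 = (1/(-12) + 12584) - 9795 = (-1/12 + 12584) - 9795 = 151007/12 - 9795 = 33467/12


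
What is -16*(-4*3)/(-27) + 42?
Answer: 314/9 ≈ 34.889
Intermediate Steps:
-16*(-4*3)/(-27) + 42 = -(-192)*(-1)/27 + 42 = -16*4/9 + 42 = -64/9 + 42 = 314/9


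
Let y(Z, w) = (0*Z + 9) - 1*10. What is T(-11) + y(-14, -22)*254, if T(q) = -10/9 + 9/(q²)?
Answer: -277735/1089 ≈ -255.04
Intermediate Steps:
T(q) = -10/9 + 9/q² (T(q) = -10*⅑ + 9/q² = -10/9 + 9/q²)
y(Z, w) = -1 (y(Z, w) = (0 + 9) - 10 = 9 - 10 = -1)
T(-11) + y(-14, -22)*254 = (-10/9 + 9/(-11)²) - 1*254 = (-10/9 + 9*(1/121)) - 254 = (-10/9 + 9/121) - 254 = -1129/1089 - 254 = -277735/1089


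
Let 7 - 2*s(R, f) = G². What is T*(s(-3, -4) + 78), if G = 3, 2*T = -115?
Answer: -8855/2 ≈ -4427.5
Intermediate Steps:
T = -115/2 (T = (½)*(-115) = -115/2 ≈ -57.500)
s(R, f) = -1 (s(R, f) = 7/2 - ½*3² = 7/2 - ½*9 = 7/2 - 9/2 = -1)
T*(s(-3, -4) + 78) = -115*(-1 + 78)/2 = -115/2*77 = -8855/2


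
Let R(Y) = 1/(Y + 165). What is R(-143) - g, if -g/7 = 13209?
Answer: 2034187/22 ≈ 92463.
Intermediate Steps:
g = -92463 (g = -7*13209 = -92463)
R(Y) = 1/(165 + Y)
R(-143) - g = 1/(165 - 143) - 1*(-92463) = 1/22 + 92463 = 2034187/22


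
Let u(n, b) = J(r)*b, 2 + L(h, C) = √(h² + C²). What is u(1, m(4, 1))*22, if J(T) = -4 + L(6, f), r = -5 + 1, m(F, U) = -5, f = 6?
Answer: 660 - 660*√2 ≈ -273.38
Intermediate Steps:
L(h, C) = -2 + √(C² + h²) (L(h, C) = -2 + √(h² + C²) = -2 + √(C² + h²))
r = -4
J(T) = -6 + 6*√2 (J(T) = -4 + (-2 + √(6² + 6²)) = -4 + (-2 + √(36 + 36)) = -4 + (-2 + √72) = -4 + (-2 + 6*√2) = -6 + 6*√2)
u(n, b) = b*(-6 + 6*√2) (u(n, b) = (-6 + 6*√2)*b = b*(-6 + 6*√2))
u(1, m(4, 1))*22 = (6*(-5)*(-1 + √2))*22 = (30 - 30*√2)*22 = 660 - 660*√2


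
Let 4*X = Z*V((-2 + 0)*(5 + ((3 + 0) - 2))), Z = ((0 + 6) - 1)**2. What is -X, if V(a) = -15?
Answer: 375/4 ≈ 93.750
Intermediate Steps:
Z = 25 (Z = (6 - 1)**2 = 5**2 = 25)
X = -375/4 (X = (25*(-15))/4 = (1/4)*(-375) = -375/4 ≈ -93.750)
-X = -1*(-375/4) = 375/4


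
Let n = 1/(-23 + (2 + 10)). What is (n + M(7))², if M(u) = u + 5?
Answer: 17161/121 ≈ 141.83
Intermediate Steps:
n = -1/11 (n = 1/(-23 + 12) = 1/(-11) = -1/11 ≈ -0.090909)
M(u) = 5 + u
(n + M(7))² = (-1/11 + (5 + 7))² = (-1/11 + 12)² = (131/11)² = 17161/121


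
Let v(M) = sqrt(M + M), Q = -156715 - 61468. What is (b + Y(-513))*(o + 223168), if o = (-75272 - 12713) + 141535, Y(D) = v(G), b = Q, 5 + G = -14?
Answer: -60375163394 + 276718*I*sqrt(38) ≈ -6.0375e+10 + 1.7058e+6*I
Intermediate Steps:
G = -19 (G = -5 - 14 = -19)
Q = -218183
b = -218183
v(M) = sqrt(2)*sqrt(M) (v(M) = sqrt(2*M) = sqrt(2)*sqrt(M))
Y(D) = I*sqrt(38) (Y(D) = sqrt(2)*sqrt(-19) = sqrt(2)*(I*sqrt(19)) = I*sqrt(38))
o = 53550 (o = -87985 + 141535 = 53550)
(b + Y(-513))*(o + 223168) = (-218183 + I*sqrt(38))*(53550 + 223168) = (-218183 + I*sqrt(38))*276718 = -60375163394 + 276718*I*sqrt(38)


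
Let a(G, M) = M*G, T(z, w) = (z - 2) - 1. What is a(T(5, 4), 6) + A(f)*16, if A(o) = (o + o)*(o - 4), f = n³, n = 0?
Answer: 12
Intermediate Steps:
T(z, w) = -3 + z (T(z, w) = (-2 + z) - 1 = -3 + z)
a(G, M) = G*M
f = 0 (f = 0³ = 0)
A(o) = 2*o*(-4 + o) (A(o) = (2*o)*(-4 + o) = 2*o*(-4 + o))
a(T(5, 4), 6) + A(f)*16 = (-3 + 5)*6 + (2*0*(-4 + 0))*16 = 2*6 + (2*0*(-4))*16 = 12 + 0*16 = 12 + 0 = 12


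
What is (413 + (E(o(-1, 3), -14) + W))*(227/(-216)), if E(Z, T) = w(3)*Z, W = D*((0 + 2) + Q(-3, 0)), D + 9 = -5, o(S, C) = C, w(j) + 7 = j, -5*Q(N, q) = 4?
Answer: -436067/1080 ≈ -403.77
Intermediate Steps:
Q(N, q) = -⅘ (Q(N, q) = -⅕*4 = -⅘)
w(j) = -7 + j
D = -14 (D = -9 - 5 = -14)
W = -84/5 (W = -14*((0 + 2) - ⅘) = -14*(2 - ⅘) = -14*6/5 = -84/5 ≈ -16.800)
E(Z, T) = -4*Z (E(Z, T) = (-7 + 3)*Z = -4*Z)
(413 + (E(o(-1, 3), -14) + W))*(227/(-216)) = (413 + (-4*3 - 84/5))*(227/(-216)) = (413 + (-12 - 84/5))*(227*(-1/216)) = (413 - 144/5)*(-227/216) = (1921/5)*(-227/216) = -436067/1080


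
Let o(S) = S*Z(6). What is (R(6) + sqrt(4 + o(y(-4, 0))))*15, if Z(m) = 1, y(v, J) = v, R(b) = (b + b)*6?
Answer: 1080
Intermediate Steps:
R(b) = 12*b (R(b) = (2*b)*6 = 12*b)
o(S) = S (o(S) = S*1 = S)
(R(6) + sqrt(4 + o(y(-4, 0))))*15 = (12*6 + sqrt(4 - 4))*15 = (72 + sqrt(0))*15 = (72 + 0)*15 = 72*15 = 1080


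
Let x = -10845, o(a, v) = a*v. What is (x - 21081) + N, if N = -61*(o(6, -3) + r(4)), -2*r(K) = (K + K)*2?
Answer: -30340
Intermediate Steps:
r(K) = -2*K (r(K) = -(K + K)*2/2 = -2*K*2/2 = -2*K)
N = 1586 (N = -61*(6*(-3) - 2*4) = -61*(-18 - 8) = -61*(-26) = 1586)
(x - 21081) + N = (-10845 - 21081) + 1586 = -31926 + 1586 = -30340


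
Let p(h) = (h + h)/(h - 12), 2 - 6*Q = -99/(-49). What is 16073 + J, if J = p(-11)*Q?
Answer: 54342802/3381 ≈ 16073.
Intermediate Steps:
Q = -1/294 (Q = ⅓ - (-33)/(2*(-49)) = ⅓ - (-33)*(-1)/(2*49) = ⅓ - ⅙*99/49 = ⅓ - 33/98 = -1/294 ≈ -0.0034014)
p(h) = 2*h/(-12 + h) (p(h) = (2*h)/(-12 + h) = 2*h/(-12 + h))
J = -11/3381 (J = (2*(-11)/(-12 - 11))*(-1/294) = (2*(-11)/(-23))*(-1/294) = (2*(-11)*(-1/23))*(-1/294) = (22/23)*(-1/294) = -11/3381 ≈ -0.0032535)
16073 + J = 16073 - 11/3381 = 54342802/3381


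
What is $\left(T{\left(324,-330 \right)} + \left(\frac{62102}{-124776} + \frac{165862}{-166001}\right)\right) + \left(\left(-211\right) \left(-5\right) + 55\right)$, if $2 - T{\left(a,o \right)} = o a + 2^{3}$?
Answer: $\frac{1118731854897805}{10356470388} \approx 1.0802 \cdot 10^{5}$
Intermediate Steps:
$T{\left(a,o \right)} = -6 - a o$ ($T{\left(a,o \right)} = 2 - \left(o a + 2^{3}\right) = 2 - \left(a o + 8\right) = 2 - \left(8 + a o\right) = -6 - a o$)
$\left(T{\left(324,-330 \right)} + \left(\frac{62102}{-124776} + \frac{165862}{-166001}\right)\right) + \left(\left(-211\right) \left(-5\right) + 55\right) = \left(\left(-6 - 324 \left(-330\right)\right) + \left(\frac{62102}{-124776} + \frac{165862}{-166001}\right)\right) + \left(\left(-211\right) \left(-5\right) + 55\right) = \left(\left(-6 + 106920\right) + \left(62102 \left(- \frac{1}{124776}\right) + 165862 \left(- \frac{1}{166001}\right)\right)\right) + \left(1055 + 55\right) = \left(106914 - \frac{15502295507}{10356470388}\right) + 1110 = \frac{1107236172767125}{10356470388} + 1110 = \frac{1118731854897805}{10356470388}$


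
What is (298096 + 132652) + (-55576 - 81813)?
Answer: 293359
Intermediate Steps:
(298096 + 132652) + (-55576 - 81813) = 430748 - 137389 = 293359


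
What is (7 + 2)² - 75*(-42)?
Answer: 3231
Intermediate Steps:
(7 + 2)² - 75*(-42) = 9² + 3150 = 81 + 3150 = 3231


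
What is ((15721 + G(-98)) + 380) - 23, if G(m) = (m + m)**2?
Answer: 54494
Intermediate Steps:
G(m) = 4*m**2 (G(m) = (2*m)**2 = 4*m**2)
((15721 + G(-98)) + 380) - 23 = ((15721 + 4*(-98)**2) + 380) - 23 = ((15721 + 4*9604) + 380) - 23 = ((15721 + 38416) + 380) - 23 = (54137 + 380) - 23 = 54517 - 23 = 54494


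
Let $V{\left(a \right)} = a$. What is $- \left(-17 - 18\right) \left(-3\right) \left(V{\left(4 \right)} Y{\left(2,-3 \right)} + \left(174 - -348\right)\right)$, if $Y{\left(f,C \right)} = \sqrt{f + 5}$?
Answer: $-54810 - 420 \sqrt{7} \approx -55921.0$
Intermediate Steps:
$Y{\left(f,C \right)} = \sqrt{5 + f}$
$- \left(-17 - 18\right) \left(-3\right) \left(V{\left(4 \right)} Y{\left(2,-3 \right)} + \left(174 - -348\right)\right) = - \left(-17 - 18\right) \left(-3\right) \left(4 \sqrt{5 + 2} + \left(174 - -348\right)\right) = - \left(-35\right) \left(-3\right) \left(4 \sqrt{7} + \left(174 + 348\right)\right) = - 105 \left(4 \sqrt{7} + 522\right) = - 105 \left(522 + 4 \sqrt{7}\right) = - (54810 + 420 \sqrt{7}) = -54810 - 420 \sqrt{7}$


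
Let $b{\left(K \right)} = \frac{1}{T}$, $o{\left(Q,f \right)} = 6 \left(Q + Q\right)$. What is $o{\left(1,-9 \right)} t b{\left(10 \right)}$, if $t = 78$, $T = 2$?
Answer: $468$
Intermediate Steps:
$o{\left(Q,f \right)} = 12 Q$ ($o{\left(Q,f \right)} = 6 \cdot 2 Q = 12 Q$)
$b{\left(K \right)} = \frac{1}{2}$
$o{\left(1,-9 \right)} t b{\left(10 \right)} = 12 \cdot 1 \cdot 78 \cdot \frac{1}{2} = 12 \cdot 78 \cdot \frac{1}{2} = 936 \cdot \frac{1}{2} = 468$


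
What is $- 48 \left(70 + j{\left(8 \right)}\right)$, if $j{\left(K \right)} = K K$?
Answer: $-6432$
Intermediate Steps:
$j{\left(K \right)} = K^{2}$
$- 48 \left(70 + j{\left(8 \right)}\right) = - 48 \left(70 + 8^{2}\right) = - 48 \left(70 + 64\right) = \left(-48\right) 134 = -6432$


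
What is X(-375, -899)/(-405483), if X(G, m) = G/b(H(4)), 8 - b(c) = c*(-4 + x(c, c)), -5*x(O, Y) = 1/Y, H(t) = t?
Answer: 625/16354481 ≈ 3.8216e-5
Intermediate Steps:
x(O, Y) = -1/(5*Y)
b(c) = 8 - c*(-4 - 1/(5*c))
X(G, m) = 5*G/121 (X(G, m) = G/(41/5 + 4*4) = G/(41/5 + 16) = G/(121/5) = G*(5/121) = 5*G/121)
X(-375, -899)/(-405483) = ((5/121)*(-375))/(-405483) = -1875/121*(-1/405483) = 625/16354481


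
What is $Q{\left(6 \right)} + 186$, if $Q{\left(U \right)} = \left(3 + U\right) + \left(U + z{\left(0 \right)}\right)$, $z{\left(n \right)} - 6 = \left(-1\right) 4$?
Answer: $203$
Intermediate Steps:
$z{\left(n \right)} = 2$ ($z{\left(n \right)} = 6 - 4 = 2$)
$Q{\left(U \right)} = 5 + 2 U$ ($Q{\left(U \right)} = \left(3 + U\right) + \left(U + 2\right) = \left(3 + U\right) + \left(2 + U\right) = 5 + 2 U$)
$Q{\left(6 \right)} + 186 = \left(5 + 2 \cdot 6\right) + 186 = \left(5 + 12\right) + 186 = 17 + 186 = 203$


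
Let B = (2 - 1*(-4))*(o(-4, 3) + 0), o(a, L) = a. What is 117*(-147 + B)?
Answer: -20007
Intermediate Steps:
B = -24 (B = (2 - 1*(-4))*(-4 + 0) = (2 + 4)*(-4) = 6*(-4) = -24)
117*(-147 + B) = 117*(-147 - 24) = 117*(-171) = -20007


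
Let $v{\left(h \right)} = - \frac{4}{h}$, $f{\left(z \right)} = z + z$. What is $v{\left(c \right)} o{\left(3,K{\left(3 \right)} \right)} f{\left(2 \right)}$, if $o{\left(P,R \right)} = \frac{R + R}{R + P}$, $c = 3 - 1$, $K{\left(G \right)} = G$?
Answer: $-8$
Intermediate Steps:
$f{\left(z \right)} = 2 z$
$c = 2$
$o{\left(P,R \right)} = \frac{2 R}{P + R}$
$v{\left(c \right)} o{\left(3,K{\left(3 \right)} \right)} f{\left(2 \right)} = - \frac{4}{2} \cdot 2 \cdot 3 \frac{1}{3 + 3} \cdot 2 \cdot 2 = \left(-4\right) \frac{1}{2} \cdot 2 \cdot 3 \cdot \frac{1}{6} \cdot 4 = - 2 \cdot 2 \cdot 3 \cdot \frac{1}{6} \cdot 4 = \left(-2\right) 1 \cdot 4 = \left(-2\right) 4 = -8$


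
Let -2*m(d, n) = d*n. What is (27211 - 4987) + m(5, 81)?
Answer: 44043/2 ≈ 22022.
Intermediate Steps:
m(d, n) = -d*n/2
(27211 - 4987) + m(5, 81) = (27211 - 4987) - 1/2*5*81 = 22224 - 405/2 = 44043/2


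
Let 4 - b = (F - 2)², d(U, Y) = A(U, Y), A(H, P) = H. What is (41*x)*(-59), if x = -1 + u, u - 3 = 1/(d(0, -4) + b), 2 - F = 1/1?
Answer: -16933/3 ≈ -5644.3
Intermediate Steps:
F = 1 (F = 2 - 1/1 = 2 - 1 = 1)
d(U, Y) = U
b = 3 (b = 4 - (1 - 2)² = 4 - 1*(-1)² = 4 - 1*1 = 4 - 1 = 3)
u = 10/3 (u = 3 + 1/(0 + 3) = 3 + 1/3 = 3 + ⅓ = 10/3 ≈ 3.3333)
x = 7/3 (x = -1 + 10/3 = 7/3 ≈ 2.3333)
(41*x)*(-59) = (41*(7/3))*(-59) = (287/3)*(-59) = -16933/3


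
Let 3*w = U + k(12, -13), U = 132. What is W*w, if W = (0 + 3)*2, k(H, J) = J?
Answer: 238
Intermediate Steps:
w = 119/3 (w = (132 - 13)/3 = (1/3)*119 = 119/3 ≈ 39.667)
W = 6 (W = 3*2 = 6)
W*w = 6*(119/3) = 238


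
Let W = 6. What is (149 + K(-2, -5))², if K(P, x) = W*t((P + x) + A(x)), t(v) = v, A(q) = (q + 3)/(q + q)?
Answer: 292681/25 ≈ 11707.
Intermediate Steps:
A(q) = (3 + q)/(2*q) (A(q) = (3 + q)/((2*q)) = (3 + q)*(1/(2*q)) = (3 + q)/(2*q))
K(P, x) = 6*P + 6*x + 3*(3 + x)/x (K(P, x) = 6*((P + x) + (3 + x)/(2*x)) = 6*(P + x + (3 + x)/(2*x)) = 6*P + 6*x + 3*(3 + x)/x)
(149 + K(-2, -5))² = (149 + (3 + 6*(-2) + 6*(-5) + 9/(-5)))² = (149 + (3 - 12 - 30 + 9*(-⅕)))² = (149 + (3 - 12 - 30 - 9/5))² = (149 - 204/5)² = (541/5)² = 292681/25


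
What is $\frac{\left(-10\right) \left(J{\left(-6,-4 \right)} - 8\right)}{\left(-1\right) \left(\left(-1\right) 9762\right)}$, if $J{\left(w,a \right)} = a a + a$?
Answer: $- \frac{20}{4881} \approx -0.0040975$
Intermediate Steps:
$J{\left(w,a \right)} = a + a^{2}$ ($J{\left(w,a \right)} = a^{2} + a = a + a^{2}$)
$\frac{\left(-10\right) \left(J{\left(-6,-4 \right)} - 8\right)}{\left(-1\right) \left(\left(-1\right) 9762\right)} = \frac{\left(-10\right) \left(- 4 \left(1 - 4\right) - 8\right)}{\left(-1\right) \left(\left(-1\right) 9762\right)} = \frac{\left(-10\right) \left(\left(-4\right) \left(-3\right) - 8\right)}{\left(-1\right) \left(-9762\right)} = \frac{\left(-10\right) \left(12 - 8\right)}{9762} = \left(-10\right) 4 \cdot \frac{1}{9762} = \left(-40\right) \frac{1}{9762} = - \frac{20}{4881}$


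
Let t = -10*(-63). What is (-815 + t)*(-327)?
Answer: 60495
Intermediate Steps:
t = 630
(-815 + t)*(-327) = (-815 + 630)*(-327) = -185*(-327) = 60495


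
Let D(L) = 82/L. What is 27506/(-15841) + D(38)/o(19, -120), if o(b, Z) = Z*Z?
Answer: -7524992119/4334097600 ≈ -1.7362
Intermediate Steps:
o(b, Z) = Z**2
27506/(-15841) + D(38)/o(19, -120) = 27506/(-15841) + (82/38)/((-120)**2) = 27506*(-1/15841) + (82*(1/38))/14400 = -27506/15841 + (41/19)*(1/14400) = -27506/15841 + 41/273600 = -7524992119/4334097600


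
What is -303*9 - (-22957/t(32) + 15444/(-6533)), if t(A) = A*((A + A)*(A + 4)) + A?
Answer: -1312781488639/481874080 ≈ -2724.3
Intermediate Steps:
t(A) = A + 2*A**2*(4 + A) (t(A) = A*((2*A)*(4 + A)) + A = A*(2*A*(4 + A)) + A = 2*A**2*(4 + A) + A = A + 2*A**2*(4 + A))
-303*9 - (-22957/t(32) + 15444/(-6533)) = -303*9 - (-22957*1/(32*(1 + 2*32**2 + 8*32)) + 15444/(-6533)) = -2727 - (-22957*1/(32*(1 + 2*1024 + 256)) + 15444*(-1/6533)) = -2727 - (-22957*1/(32*(1 + 2048 + 256)) - 15444/6533) = -2727 - (-22957/(32*2305) - 15444/6533) = -2727 - (-22957/73760 - 15444/6533) = -2727 - 1*(-1289127521/481874080) = -2727 + 1289127521/481874080 = -1312781488639/481874080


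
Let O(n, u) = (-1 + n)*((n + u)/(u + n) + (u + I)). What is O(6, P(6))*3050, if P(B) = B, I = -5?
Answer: 30500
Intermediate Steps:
O(n, u) = (-1 + n)*(-4 + u) (O(n, u) = (-1 + n)*((n + u)/(u + n) + (u - 5)) = (-1 + n)*((n + u)/(n + u) + (-5 + u)) = (-1 + n)*(1 + (-5 + u)) = (-1 + n)*(-4 + u))
O(6, P(6))*3050 = (4 - 1*6 - 4*6 + 6*6)*3050 = (4 - 6 - 24 + 36)*3050 = 10*3050 = 30500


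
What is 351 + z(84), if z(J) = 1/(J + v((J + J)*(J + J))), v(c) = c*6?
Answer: 59469229/169428 ≈ 351.00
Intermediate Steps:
v(c) = 6*c
z(J) = 1/(J + 24*J²) (z(J) = 1/(J + 6*((J + J)*(J + J))) = 1/(J + 6*((2*J)*(2*J))) = 1/(J + 6*(4*J²)) = 1/(J + 24*J²))
351 + z(84) = 351 + 1/(84*(1 + 24*84)) = 351 + 1/(84*(1 + 2016)) = 351 + (1/84)/2017 = 351 + (1/84)*(1/2017) = 351 + 1/169428 = 59469229/169428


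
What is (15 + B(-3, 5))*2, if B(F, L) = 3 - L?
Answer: 26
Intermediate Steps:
(15 + B(-3, 5))*2 = (15 + (3 - 1*5))*2 = (15 + (3 - 5))*2 = (15 - 2)*2 = 13*2 = 26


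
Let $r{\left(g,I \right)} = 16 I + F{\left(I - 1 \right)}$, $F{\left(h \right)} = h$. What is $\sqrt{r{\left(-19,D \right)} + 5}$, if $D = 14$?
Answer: $11 \sqrt{2} \approx 15.556$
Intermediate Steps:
$r{\left(g,I \right)} = -1 + 17 I$ ($r{\left(g,I \right)} = 16 I + \left(I - 1\right) = 16 I + \left(-1 + I\right) = -1 + 17 I$)
$\sqrt{r{\left(-19,D \right)} + 5} = \sqrt{\left(-1 + 17 \cdot 14\right) + 5} = \sqrt{\left(-1 + 238\right) + 5} = \sqrt{237 + 5} = \sqrt{242} = 11 \sqrt{2}$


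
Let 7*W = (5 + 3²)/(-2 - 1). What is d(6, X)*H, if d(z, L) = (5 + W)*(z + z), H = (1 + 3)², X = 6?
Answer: 832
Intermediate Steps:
H = 16 (H = 4² = 16)
W = -⅔ (W = ((5 + 3²)/(-2 - 1))/7 = ((5 + 9)/(-3))/7 = (14*(-⅓))/7 = (⅐)*(-14/3) = -⅔ ≈ -0.66667)
d(z, L) = 26*z/3 (d(z, L) = (5 - ⅔)*(z + z) = 13*(2*z)/3 = 26*z/3)
d(6, X)*H = ((26/3)*6)*16 = 52*16 = 832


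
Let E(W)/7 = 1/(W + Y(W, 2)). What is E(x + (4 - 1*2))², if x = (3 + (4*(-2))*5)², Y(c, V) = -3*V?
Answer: 1/38025 ≈ 2.6298e-5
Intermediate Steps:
x = 1369 (x = (3 - 8*5)² = (3 - 40)² = (-37)² = 1369)
E(W) = 7/(-6 + W) (E(W) = 7/(W - 3*2) = 7/(W - 6) = 7/(-6 + W))
E(x + (4 - 1*2))² = (7/(-6 + (1369 + (4 - 1*2))))² = (7/(-6 + (1369 + (4 - 2))))² = (7/(-6 + (1369 + 2)))² = (7/(-6 + 1371))² = (7/1365)² = (7*(1/1365))² = (1/195)² = 1/38025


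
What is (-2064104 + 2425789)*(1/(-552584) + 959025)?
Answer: 191672025467599315/552584 ≈ 3.4686e+11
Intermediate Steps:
(-2064104 + 2425789)*(1/(-552584) + 959025) = 361685*(-1/552584 + 959025) = 361685*(529941870599/552584) = 191672025467599315/552584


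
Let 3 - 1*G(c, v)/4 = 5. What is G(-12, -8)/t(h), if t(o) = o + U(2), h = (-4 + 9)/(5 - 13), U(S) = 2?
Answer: -64/11 ≈ -5.8182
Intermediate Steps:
G(c, v) = -8 (G(c, v) = 12 - 4*5 = 12 - 20 = -8)
h = -5/8 (h = 5/(-8) = 5*(-⅛) = -5/8 ≈ -0.62500)
t(o) = 2 + o (t(o) = o + 2 = 2 + o)
G(-12, -8)/t(h) = -8/(2 - 5/8) = -8/11/8 = -8*8/11 = -64/11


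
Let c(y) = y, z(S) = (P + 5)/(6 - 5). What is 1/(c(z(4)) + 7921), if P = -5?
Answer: 1/7921 ≈ 0.00012625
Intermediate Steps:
z(S) = 0 (z(S) = (-5 + 5)/(6 - 5) = 0/1 = 0*1 = 0)
1/(c(z(4)) + 7921) = 1/(0 + 7921) = 1/7921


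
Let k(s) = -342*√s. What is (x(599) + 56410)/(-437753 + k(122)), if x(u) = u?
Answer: -24955860777/191613419401 + 19497078*√122/191613419401 ≈ -0.12912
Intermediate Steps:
(x(599) + 56410)/(-437753 + k(122)) = (599 + 56410)/(-437753 - 342*√122) = 57009/(-437753 - 342*√122)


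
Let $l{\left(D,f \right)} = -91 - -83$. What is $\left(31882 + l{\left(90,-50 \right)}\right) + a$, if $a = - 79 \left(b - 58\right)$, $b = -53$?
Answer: $40643$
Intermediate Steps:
$l{\left(D,f \right)} = -8$ ($l{\left(D,f \right)} = -91 + 83 = -8$)
$a = 8769$ ($a = - 79 \left(-53 - 58\right) = \left(-79\right) \left(-111\right) = 8769$)
$\left(31882 + l{\left(90,-50 \right)}\right) + a = \left(31882 - 8\right) + 8769 = 31874 + 8769 = 40643$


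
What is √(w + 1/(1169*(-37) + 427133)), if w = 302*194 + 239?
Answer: √2167243365793170/191940 ≈ 242.54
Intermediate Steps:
w = 58827 (w = 58588 + 239 = 58827)
√(w + 1/(1169*(-37) + 427133)) = √(58827 + 1/(1169*(-37) + 427133)) = √(58827 + 1/(-43253 + 427133)) = √(58827 + 1/383880) = √(22582508761/383880) = √2167243365793170/191940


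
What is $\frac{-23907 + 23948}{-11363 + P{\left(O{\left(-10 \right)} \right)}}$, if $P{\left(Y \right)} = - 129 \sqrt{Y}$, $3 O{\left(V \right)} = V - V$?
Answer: $- \frac{41}{11363} \approx -0.0036082$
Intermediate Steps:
$O{\left(V \right)} = 0$ ($O{\left(V \right)} = \frac{V - V}{3} = \frac{1}{3} \cdot 0 = 0$)
$\frac{-23907 + 23948}{-11363 + P{\left(O{\left(-10 \right)} \right)}} = \frac{-23907 + 23948}{-11363 - 129 \sqrt{0}} = \frac{41}{-11363 - 0} = \frac{41}{-11363 + 0} = \frac{41}{-11363} = 41 \left(- \frac{1}{11363}\right) = - \frac{41}{11363}$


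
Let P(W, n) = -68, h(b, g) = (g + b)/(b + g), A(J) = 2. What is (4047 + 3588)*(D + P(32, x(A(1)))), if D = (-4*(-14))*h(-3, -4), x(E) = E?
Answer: -91620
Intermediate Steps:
h(b, g) = 1 (h(b, g) = (b + g)/(b + g) = 1)
D = 56 (D = -4*(-14)*1 = 56*1 = 56)
(4047 + 3588)*(D + P(32, x(A(1)))) = (4047 + 3588)*(56 - 68) = 7635*(-12) = -91620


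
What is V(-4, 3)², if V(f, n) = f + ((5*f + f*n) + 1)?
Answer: 1225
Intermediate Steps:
V(f, n) = 1 + 6*f + f*n (V(f, n) = f + (1 + 5*f + f*n) = 1 + 6*f + f*n)
V(-4, 3)² = (1 + 6*(-4) - 4*3)² = (1 - 24 - 12)² = (-35)² = 1225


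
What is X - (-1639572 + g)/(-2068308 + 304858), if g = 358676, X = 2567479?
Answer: 2263809780827/881725 ≈ 2.5675e+6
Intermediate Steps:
X - (-1639572 + g)/(-2068308 + 304858) = 2567479 - (-1639572 + 358676)/(-2068308 + 304858) = 2567479 - (-1280896)/(-1763450) = 2567479 - (-1280896)*(-1)/1763450 = 2567479 - 1*640448/881725 = 2567479 - 640448/881725 = 2263809780827/881725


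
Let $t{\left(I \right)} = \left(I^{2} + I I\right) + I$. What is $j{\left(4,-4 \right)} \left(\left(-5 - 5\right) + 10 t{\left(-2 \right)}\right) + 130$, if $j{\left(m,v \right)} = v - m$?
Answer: $-270$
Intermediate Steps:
$t{\left(I \right)} = I + 2 I^{2}$ ($t{\left(I \right)} = \left(I^{2} + I^{2}\right) + I = 2 I^{2} + I = I + 2 I^{2}$)
$j{\left(4,-4 \right)} \left(\left(-5 - 5\right) + 10 t{\left(-2 \right)}\right) + 130 = \left(-4 - 4\right) \left(\left(-5 - 5\right) + 10 \left(- 2 \left(1 + 2 \left(-2\right)\right)\right)\right) + 130 = \left(-4 - 4\right) \left(-10 + 10 \left(- 2 \left(1 - 4\right)\right)\right) + 130 = - 8 \left(-10 + 10 \left(\left(-2\right) \left(-3\right)\right)\right) + 130 = - 8 \left(-10 + 10 \cdot 6\right) + 130 = - 8 \left(-10 + 60\right) + 130 = \left(-8\right) 50 + 130 = -400 + 130 = -270$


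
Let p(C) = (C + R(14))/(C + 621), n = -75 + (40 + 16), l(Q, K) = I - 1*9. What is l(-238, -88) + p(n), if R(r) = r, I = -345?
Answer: -213113/602 ≈ -354.01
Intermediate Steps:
l(Q, K) = -354 (l(Q, K) = -345 - 1*9 = -345 - 9 = -354)
n = -19 (n = -75 + 56 = -19)
p(C) = (14 + C)/(621 + C) (p(C) = (C + 14)/(C + 621) = (14 + C)/(621 + C))
l(-238, -88) + p(n) = -354 + (14 - 19)/(621 - 19) = -354 - 5/602 = -213113/602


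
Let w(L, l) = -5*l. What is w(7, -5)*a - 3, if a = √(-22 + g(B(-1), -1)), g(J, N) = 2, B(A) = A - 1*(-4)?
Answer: -3 + 50*I*√5 ≈ -3.0 + 111.8*I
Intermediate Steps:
B(A) = 4 + A (B(A) = A + 4 = 4 + A)
a = 2*I*√5 (a = √(-22 + 2) = √(-20) = 2*I*√5 ≈ 4.4721*I)
w(7, -5)*a - 3 = (-5*(-5))*(2*I*√5) - 3 = 25*(2*I*√5) - 3 = 50*I*√5 - 3 = -3 + 50*I*√5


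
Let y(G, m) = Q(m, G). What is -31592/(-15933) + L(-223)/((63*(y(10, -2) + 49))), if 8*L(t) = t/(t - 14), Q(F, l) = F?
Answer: 1257892271/634388328 ≈ 1.9828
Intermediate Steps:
y(G, m) = m
L(t) = t/(8*(-14 + t)) (L(t) = (t/(t - 14))/8 = (t/(-14 + t))/8 = t/(8*(-14 + t)))
-31592/(-15933) + L(-223)/((63*(y(10, -2) + 49))) = -31592/(-15933) + ((1/8)*(-223)/(-14 - 223))/((63*(-2 + 49))) = -31592*(-1/15933) + ((1/8)*(-223)/(-237))/((63*47)) = 31592/15933 + ((1/8)*(-223)*(-1/237))/2961 = 31592/15933 + (223/1896)*(1/2961) = 31592/15933 + 223/5614056 = 1257892271/634388328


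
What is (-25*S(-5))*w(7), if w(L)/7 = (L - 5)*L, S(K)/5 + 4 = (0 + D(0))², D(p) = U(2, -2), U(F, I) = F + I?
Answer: 49000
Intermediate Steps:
D(p) = 0 (D(p) = 2 - 2 = 0)
S(K) = -20 (S(K) = -20 + 5*(0 + 0)² = -20 + 5*0² = -20 + 5*0 = -20 + 0 = -20)
w(L) = 7*L*(-5 + L) (w(L) = 7*((L - 5)*L) = 7*((-5 + L)*L) = 7*(L*(-5 + L)) = 7*L*(-5 + L))
(-25*S(-5))*w(7) = (-25*(-20))*(7*7*(-5 + 7)) = 500*(7*7*2) = 500*98 = 49000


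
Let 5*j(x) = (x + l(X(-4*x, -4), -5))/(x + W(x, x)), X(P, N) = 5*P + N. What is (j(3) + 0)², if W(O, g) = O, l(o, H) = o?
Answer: 3721/900 ≈ 4.1344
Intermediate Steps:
X(P, N) = N + 5*P
j(x) = (-4 - 19*x)/(10*x) (j(x) = ((x + (-4 + 5*(-4*x)))/(x + x))/5 = ((x + (-4 - 20*x))/((2*x)))/5 = ((-4 - 19*x)*(1/(2*x)))/5 = ((-4 - 19*x)/(2*x))/5 = (-4 - 19*x)/(10*x))
(j(3) + 0)² = ((⅒)*(-4 - 19*3)/3 + 0)² = ((⅒)*(⅓)*(-4 - 57) + 0)² = ((⅒)*(⅓)*(-61) + 0)² = (-61/30 + 0)² = (-61/30)² = 3721/900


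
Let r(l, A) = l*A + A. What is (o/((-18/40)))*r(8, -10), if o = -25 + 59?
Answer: 6800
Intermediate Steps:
r(l, A) = A + A*l (r(l, A) = A*l + A = A + A*l)
o = 34
(o/((-18/40)))*r(8, -10) = (34/((-18/40)))*(-10*(1 + 8)) = (34/((-18*1/40)))*(-10*9) = (34/(-9/20))*(-90) = (34*(-20/9))*(-90) = -680/9*(-90) = 6800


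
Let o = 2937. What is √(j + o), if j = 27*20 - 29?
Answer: 2*√862 ≈ 58.720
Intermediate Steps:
j = 511 (j = 540 - 29 = 511)
√(j + o) = √(511 + 2937) = √3448 = 2*√862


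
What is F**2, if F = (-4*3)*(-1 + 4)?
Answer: 1296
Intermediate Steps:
F = -36 (F = -12*3 = -36)
F**2 = (-36)**2 = 1296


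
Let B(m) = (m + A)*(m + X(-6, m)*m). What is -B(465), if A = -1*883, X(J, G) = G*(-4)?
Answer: -361333830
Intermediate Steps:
X(J, G) = -4*G
A = -883
B(m) = (-883 + m)*(m - 4*m²) (B(m) = (m - 883)*(m + (-4*m)*m) = (-883 + m)*(m - 4*m²))
-B(465) = -465*(-883 - 4*465² + 3533*465) = -465*(-883 - 4*216225 + 1642845) = -465*(-883 - 864900 + 1642845) = -465*777062 = -1*361333830 = -361333830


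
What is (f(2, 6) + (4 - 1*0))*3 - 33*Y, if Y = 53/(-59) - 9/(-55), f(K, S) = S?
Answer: 16002/295 ≈ 54.244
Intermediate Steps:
Y = -2384/3245 (Y = 53*(-1/59) - 9*(-1/55) = -53/59 + 9/55 = -2384/3245 ≈ -0.73467)
(f(2, 6) + (4 - 1*0))*3 - 33*Y = (6 + (4 - 1*0))*3 - 33*(-2384/3245) = (6 + (4 + 0))*3 + 7152/295 = (6 + 4)*3 + 7152/295 = 10*3 + 7152/295 = 30 + 7152/295 = 16002/295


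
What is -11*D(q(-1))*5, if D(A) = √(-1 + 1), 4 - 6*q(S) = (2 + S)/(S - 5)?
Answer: 0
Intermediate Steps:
q(S) = ⅔ - (2 + S)/(6*(-5 + S)) (q(S) = ⅔ - (2 + S)/(6*(S - 5)) = ⅔ - (2 + S)/(6*(-5 + S)))
D(A) = 0 (D(A) = √0 = 0)
-11*D(q(-1))*5 = -11*0*5 = 0*5 = 0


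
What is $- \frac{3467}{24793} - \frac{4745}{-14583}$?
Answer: $\frac{67083524}{361556319} \approx 0.18554$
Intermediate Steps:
$- \frac{3467}{24793} - \frac{4745}{-14583} = \left(-3467\right) \frac{1}{24793} - - \frac{4745}{14583} = - \frac{3467}{24793} + \frac{4745}{14583} = \frac{67083524}{361556319}$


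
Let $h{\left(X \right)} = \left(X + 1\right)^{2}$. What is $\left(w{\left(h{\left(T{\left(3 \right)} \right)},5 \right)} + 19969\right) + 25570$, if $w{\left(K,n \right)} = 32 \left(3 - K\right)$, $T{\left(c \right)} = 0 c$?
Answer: $45603$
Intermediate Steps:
$T{\left(c \right)} = 0$
$h{\left(X \right)} = \left(1 + X\right)^{2}$
$w{\left(K,n \right)} = 96 - 32 K$
$\left(w{\left(h{\left(T{\left(3 \right)} \right)},5 \right)} + 19969\right) + 25570 = \left(\left(96 - 32 \left(1 + 0\right)^{2}\right) + 19969\right) + 25570 = \left(\left(96 - 32 \cdot 1^{2}\right) + 19969\right) + 25570 = \left(\left(96 - 32\right) + 19969\right) + 25570 = \left(64 + 19969\right) + 25570 = 20033 + 25570 = 45603$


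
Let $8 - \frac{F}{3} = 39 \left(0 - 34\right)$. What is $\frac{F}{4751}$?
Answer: $\frac{4002}{4751} \approx 0.84235$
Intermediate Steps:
$F = 4002$ ($F = 24 - 3 \cdot 39 \left(0 - 34\right) = 24 - 3 \cdot 39 \left(-34\right) = 24 - -3978 = 24 + 3978 = 4002$)
$\frac{F}{4751} = \frac{4002}{4751}$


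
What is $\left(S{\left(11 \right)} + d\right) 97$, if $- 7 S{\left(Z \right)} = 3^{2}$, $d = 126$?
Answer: $\frac{84681}{7} \approx 12097.0$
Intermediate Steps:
$S{\left(Z \right)} = - \frac{9}{7}$ ($S{\left(Z \right)} = - \frac{3^{2}}{7} = \left(- \frac{1}{7}\right) 9 = - \frac{9}{7}$)
$\left(S{\left(11 \right)} + d\right) 97 = \left(- \frac{9}{7} + 126\right) 97 = \frac{873}{7} \cdot 97 = \frac{84681}{7}$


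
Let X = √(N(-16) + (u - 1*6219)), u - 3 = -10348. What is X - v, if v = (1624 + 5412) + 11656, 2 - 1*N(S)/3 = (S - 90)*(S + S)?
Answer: -18692 + I*√26734 ≈ -18692.0 + 163.51*I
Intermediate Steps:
u = -10345 (u = 3 - 10348 = -10345)
N(S) = 6 - 6*S*(-90 + S) (N(S) = 6 - 3*(S - 90)*(S + S) = 6 - 3*(-90 + S)*2*S = 6 - 6*S*(-90 + S))
X = I*√26734 (X = √((6 - 6*(-16)² + 540*(-16)) + (-10345 - 1*6219)) = √((6 - 6*256 - 8640) + (-10345 - 6219)) = √((6 - 1536 - 8640) - 16564) = √(-10170 - 16564) = √(-26734) = I*√26734 ≈ 163.51*I)
v = 18692 (v = 7036 + 11656 = 18692)
X - v = I*√26734 - 1*18692 = I*√26734 - 18692 = -18692 + I*√26734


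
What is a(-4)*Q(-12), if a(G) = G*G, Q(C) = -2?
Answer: -32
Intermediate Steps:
a(G) = G**2
a(-4)*Q(-12) = (-4)**2*(-2) = 16*(-2) = -32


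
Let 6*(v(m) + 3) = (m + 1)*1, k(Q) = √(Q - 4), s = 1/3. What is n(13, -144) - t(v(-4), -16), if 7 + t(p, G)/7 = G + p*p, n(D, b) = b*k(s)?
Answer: 301/4 - 48*I*√33 ≈ 75.25 - 275.74*I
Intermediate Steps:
s = ⅓ (s = 1*(⅓) = ⅓ ≈ 0.33333)
k(Q) = √(-4 + Q)
n(D, b) = I*b*√33/3 (n(D, b) = b*√(-4 + ⅓) = b*√(-11/3) = b*(I*√33/3) = I*b*√33/3)
v(m) = -17/6 + m/6 (v(m) = -3 + ((m + 1)*1)/6 = -3 + ((1 + m)*1)/6 = -3 + (1 + m)/6 = -3 + (⅙ + m/6) = -17/6 + m/6)
t(p, G) = -49 + 7*G + 7*p² (t(p, G) = -49 + 7*(G + p*p) = -49 + 7*(G + p²) = -49 + (7*G + 7*p²) = -49 + 7*G + 7*p²)
n(13, -144) - t(v(-4), -16) = (⅓)*I*(-144)*√33 - (-49 + 7*(-16) + 7*(-17/6 + (⅙)*(-4))²) = -48*I*√33 - (-49 - 112 + 7*(-17/6 - ⅔)²) = -48*I*√33 - (-49 - 112 + 7*(-7/2)²) = -48*I*√33 - (-49 - 112 + 7*(49/4)) = -48*I*√33 - (-49 - 112 + 343/4) = -48*I*√33 - 1*(-301/4) = -48*I*√33 + 301/4 = 301/4 - 48*I*√33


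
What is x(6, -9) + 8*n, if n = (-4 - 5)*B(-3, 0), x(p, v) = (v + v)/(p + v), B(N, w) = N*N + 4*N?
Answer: 222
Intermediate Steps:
B(N, w) = N**2 + 4*N
x(p, v) = 2*v/(p + v) (x(p, v) = (2*v)/(p + v) = 2*v/(p + v))
n = 27 (n = (-4 - 5)*(-3*(4 - 3)) = -(-27) = -9*(-3) = 27)
x(6, -9) + 8*n = 2*(-9)/(6 - 9) + 8*27 = 2*(-9)/(-3) + 216 = 2*(-9)*(-1/3) + 216 = 6 + 216 = 222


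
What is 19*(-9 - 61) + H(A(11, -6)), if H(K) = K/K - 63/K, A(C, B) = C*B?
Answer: -29217/22 ≈ -1328.0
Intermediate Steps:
A(C, B) = B*C
H(K) = 1 - 63/K
19*(-9 - 61) + H(A(11, -6)) = 19*(-9 - 61) + (-63 - 6*11)/((-6*11)) = 19*(-70) + (-63 - 66)/(-66) = -1330 - 1/66*(-129) = -1330 + 43/22 = -29217/22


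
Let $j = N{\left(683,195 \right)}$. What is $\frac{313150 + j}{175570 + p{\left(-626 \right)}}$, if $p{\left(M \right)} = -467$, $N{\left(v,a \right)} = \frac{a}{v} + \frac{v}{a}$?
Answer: $\frac{41707387264}{23321093055} \approx 1.7884$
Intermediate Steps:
$j = \frac{504514}{133185}$ ($j = \frac{195}{683} + \frac{683}{195} = \frac{504514}{133185} \approx 3.7881$)
$\frac{313150 + j}{175570 + p{\left(-626 \right)}} = \frac{313150 + \frac{504514}{133185}}{175570 - 467} = \frac{41707387264}{133185 \cdot 175103} = \frac{41707387264}{133185} \cdot \frac{1}{175103} = \frac{41707387264}{23321093055}$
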